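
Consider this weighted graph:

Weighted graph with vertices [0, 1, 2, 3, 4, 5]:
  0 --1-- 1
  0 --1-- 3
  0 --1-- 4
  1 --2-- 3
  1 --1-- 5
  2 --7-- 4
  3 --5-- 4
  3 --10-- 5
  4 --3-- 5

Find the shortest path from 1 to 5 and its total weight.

Using Dijkstra's algorithm from vertex 1:
Shortest path: 1 -> 5
Total weight: 1 = 1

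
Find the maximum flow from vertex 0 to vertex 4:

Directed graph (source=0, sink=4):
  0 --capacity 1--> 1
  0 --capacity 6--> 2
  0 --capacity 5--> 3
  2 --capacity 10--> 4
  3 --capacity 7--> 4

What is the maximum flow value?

Computing max flow:
  Flow on (0->2): 6/6
  Flow on (0->3): 5/5
  Flow on (2->4): 6/10
  Flow on (3->4): 5/7
Maximum flow = 11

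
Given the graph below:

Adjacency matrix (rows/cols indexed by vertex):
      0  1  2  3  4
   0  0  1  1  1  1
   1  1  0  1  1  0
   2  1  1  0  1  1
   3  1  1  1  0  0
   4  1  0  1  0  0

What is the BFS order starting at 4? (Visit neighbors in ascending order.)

BFS from vertex 4 (neighbors processed in ascending order):
Visit order: 4, 0, 2, 1, 3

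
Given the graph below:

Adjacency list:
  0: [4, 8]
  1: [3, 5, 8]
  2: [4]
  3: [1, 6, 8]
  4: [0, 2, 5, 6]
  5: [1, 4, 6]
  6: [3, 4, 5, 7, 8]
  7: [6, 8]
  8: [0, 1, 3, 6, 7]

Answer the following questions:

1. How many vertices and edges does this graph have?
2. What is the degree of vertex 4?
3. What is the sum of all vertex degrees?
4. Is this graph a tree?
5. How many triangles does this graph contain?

Count: 9 vertices, 14 edges.
Vertex 4 has neighbors [0, 2, 5, 6], degree = 4.
Handshaking lemma: 2 * 14 = 28.
A tree on 9 vertices has 8 edges. This graph has 14 edges (6 extra). Not a tree.
Number of triangles = 4.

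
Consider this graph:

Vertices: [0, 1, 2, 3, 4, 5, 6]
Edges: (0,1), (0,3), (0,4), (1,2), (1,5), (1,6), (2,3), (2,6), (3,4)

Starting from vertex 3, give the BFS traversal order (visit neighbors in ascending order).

BFS from vertex 3 (neighbors processed in ascending order):
Visit order: 3, 0, 2, 4, 1, 6, 5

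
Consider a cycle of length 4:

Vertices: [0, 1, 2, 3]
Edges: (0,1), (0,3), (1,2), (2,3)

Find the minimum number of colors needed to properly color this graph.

This is an even cycle (C_4). Even cycles are bipartite.
Chromatic number = 2.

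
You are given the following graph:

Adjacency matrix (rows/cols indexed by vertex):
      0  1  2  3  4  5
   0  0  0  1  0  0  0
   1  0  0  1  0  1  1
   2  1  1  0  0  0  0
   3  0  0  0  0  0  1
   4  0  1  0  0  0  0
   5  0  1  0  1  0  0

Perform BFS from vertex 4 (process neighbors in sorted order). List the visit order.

BFS from vertex 4 (neighbors processed in ascending order):
Visit order: 4, 1, 2, 5, 0, 3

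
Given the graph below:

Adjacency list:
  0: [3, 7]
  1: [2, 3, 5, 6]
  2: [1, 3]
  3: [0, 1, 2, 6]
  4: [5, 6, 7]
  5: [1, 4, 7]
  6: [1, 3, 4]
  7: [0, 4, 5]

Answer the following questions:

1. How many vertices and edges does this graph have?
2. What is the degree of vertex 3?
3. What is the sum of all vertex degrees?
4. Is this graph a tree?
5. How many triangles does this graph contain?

Count: 8 vertices, 12 edges.
Vertex 3 has neighbors [0, 1, 2, 6], degree = 4.
Handshaking lemma: 2 * 12 = 24.
A tree on 8 vertices has 7 edges. This graph has 12 edges (5 extra). Not a tree.
Number of triangles = 3.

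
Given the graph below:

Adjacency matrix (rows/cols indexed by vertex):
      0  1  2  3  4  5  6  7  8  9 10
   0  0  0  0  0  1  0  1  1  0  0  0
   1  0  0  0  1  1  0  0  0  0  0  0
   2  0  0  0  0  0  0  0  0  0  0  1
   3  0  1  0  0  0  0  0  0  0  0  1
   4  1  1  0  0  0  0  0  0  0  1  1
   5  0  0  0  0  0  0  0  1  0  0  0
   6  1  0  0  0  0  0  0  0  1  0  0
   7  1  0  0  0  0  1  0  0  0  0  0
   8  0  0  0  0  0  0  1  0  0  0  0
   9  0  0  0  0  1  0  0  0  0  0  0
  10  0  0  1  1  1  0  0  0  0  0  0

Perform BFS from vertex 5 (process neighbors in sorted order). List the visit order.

BFS from vertex 5 (neighbors processed in ascending order):
Visit order: 5, 7, 0, 4, 6, 1, 9, 10, 8, 3, 2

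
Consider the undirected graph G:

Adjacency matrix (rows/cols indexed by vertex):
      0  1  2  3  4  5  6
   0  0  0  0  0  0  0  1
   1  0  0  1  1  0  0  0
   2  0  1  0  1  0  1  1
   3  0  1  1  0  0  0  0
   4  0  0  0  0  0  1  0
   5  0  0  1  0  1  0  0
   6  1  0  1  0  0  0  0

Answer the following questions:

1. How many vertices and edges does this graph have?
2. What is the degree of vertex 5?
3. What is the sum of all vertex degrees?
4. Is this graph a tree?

Count: 7 vertices, 7 edges.
Vertex 5 has neighbors [2, 4], degree = 2.
Handshaking lemma: 2 * 7 = 14.
A tree on 7 vertices has 6 edges. This graph has 7 edges (1 extra). Not a tree.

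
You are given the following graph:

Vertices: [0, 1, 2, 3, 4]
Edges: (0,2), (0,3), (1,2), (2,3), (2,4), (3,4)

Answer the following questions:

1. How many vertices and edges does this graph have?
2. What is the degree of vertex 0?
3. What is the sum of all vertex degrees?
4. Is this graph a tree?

Count: 5 vertices, 6 edges.
Vertex 0 has neighbors [2, 3], degree = 2.
Handshaking lemma: 2 * 6 = 12.
A tree on 5 vertices has 4 edges. This graph has 6 edges (2 extra). Not a tree.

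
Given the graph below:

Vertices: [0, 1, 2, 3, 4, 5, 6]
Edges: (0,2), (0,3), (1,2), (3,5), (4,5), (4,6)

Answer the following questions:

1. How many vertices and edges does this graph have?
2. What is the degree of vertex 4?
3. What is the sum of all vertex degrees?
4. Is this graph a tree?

Count: 7 vertices, 6 edges.
Vertex 4 has neighbors [5, 6], degree = 2.
Handshaking lemma: 2 * 6 = 12.
A graph is a tree iff it is connected and has exactly n-1 edges. This graph is connected (all 7 vertices in one component) and has 7-1 = 6 edges. It is a tree.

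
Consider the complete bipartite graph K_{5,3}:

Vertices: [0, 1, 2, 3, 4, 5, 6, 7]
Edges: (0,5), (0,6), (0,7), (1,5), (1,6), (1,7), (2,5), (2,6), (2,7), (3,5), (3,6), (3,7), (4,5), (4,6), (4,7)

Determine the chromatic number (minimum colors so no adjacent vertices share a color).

K_{5,3} is bipartite: vertices split into two independent sets of size 5 and 3.
Color one set 0, the other 1. No adjacent vertices share a color.
Chromatic number = 2.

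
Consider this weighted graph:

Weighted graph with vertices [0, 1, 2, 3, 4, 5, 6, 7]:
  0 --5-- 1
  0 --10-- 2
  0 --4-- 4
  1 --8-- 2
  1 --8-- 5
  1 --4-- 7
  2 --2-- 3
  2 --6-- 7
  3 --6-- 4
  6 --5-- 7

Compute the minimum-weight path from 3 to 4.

Using Dijkstra's algorithm from vertex 3:
Shortest path: 3 -> 4
Total weight: 6 = 6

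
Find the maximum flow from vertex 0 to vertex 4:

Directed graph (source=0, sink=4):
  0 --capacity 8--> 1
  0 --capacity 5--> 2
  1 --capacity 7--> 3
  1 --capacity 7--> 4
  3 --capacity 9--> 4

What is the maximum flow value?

Computing max flow:
  Flow on (0->1): 8/8
  Flow on (1->3): 1/7
  Flow on (1->4): 7/7
  Flow on (3->4): 1/9
Maximum flow = 8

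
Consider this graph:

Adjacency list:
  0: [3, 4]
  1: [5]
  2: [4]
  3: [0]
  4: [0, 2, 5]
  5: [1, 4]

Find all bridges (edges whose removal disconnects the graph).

A bridge is an edge whose removal increases the number of connected components.
Bridges found: (0,3), (0,4), (1,5), (2,4), (4,5)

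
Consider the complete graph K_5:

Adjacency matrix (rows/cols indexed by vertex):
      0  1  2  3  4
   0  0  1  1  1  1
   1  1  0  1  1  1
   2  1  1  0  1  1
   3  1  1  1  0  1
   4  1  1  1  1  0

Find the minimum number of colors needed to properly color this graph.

In K_5, every vertex is adjacent to every other vertex.
Each vertex needs a unique color.
Chromatic number = 5.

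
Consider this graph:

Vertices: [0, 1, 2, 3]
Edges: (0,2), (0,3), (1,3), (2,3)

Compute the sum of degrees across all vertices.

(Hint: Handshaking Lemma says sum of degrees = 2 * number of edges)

Count edges: 4 edges.
By Handshaking Lemma: sum of degrees = 2 * 4 = 8.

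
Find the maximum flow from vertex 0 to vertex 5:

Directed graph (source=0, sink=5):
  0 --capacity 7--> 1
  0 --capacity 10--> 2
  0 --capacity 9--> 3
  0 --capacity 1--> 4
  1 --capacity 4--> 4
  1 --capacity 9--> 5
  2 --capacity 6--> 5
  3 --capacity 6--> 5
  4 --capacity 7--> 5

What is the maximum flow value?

Computing max flow:
  Flow on (0->1): 7/7
  Flow on (0->2): 6/10
  Flow on (0->3): 6/9
  Flow on (0->4): 1/1
  Flow on (1->5): 7/9
  Flow on (2->5): 6/6
  Flow on (3->5): 6/6
  Flow on (4->5): 1/7
Maximum flow = 20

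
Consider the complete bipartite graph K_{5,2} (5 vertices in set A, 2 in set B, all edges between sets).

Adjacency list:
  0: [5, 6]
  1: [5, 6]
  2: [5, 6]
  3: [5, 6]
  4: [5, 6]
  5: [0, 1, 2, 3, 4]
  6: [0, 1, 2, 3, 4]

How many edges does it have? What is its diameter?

K_{5,2} has 5 * 2 = 10 edges.
Any vertex reaches any opposite-side vertex in 1 step; same-side vertices reach in 2 steps via any opposite-side vertex.
Diameter = 2.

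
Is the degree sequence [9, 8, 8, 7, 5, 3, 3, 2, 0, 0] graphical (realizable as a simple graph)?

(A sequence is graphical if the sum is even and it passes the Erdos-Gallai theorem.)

Sum of degrees = 45. Sum is odd, so the sequence is NOT graphical.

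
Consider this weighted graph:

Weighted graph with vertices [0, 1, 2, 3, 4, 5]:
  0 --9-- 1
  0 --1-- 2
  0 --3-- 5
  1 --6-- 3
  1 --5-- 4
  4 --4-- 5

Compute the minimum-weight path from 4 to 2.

Using Dijkstra's algorithm from vertex 4:
Shortest path: 4 -> 5 -> 0 -> 2
Total weight: 4 + 3 + 1 = 8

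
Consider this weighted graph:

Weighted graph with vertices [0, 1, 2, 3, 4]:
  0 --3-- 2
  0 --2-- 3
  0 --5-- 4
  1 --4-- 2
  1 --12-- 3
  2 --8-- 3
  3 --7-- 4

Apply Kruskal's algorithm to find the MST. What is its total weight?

Applying Kruskal's algorithm (sort edges by weight, add if no cycle):
  Add (0,3) w=2
  Add (0,2) w=3
  Add (1,2) w=4
  Add (0,4) w=5
  Skip (3,4) w=7 (creates cycle)
  Skip (2,3) w=8 (creates cycle)
  Skip (1,3) w=12 (creates cycle)
MST weight = 14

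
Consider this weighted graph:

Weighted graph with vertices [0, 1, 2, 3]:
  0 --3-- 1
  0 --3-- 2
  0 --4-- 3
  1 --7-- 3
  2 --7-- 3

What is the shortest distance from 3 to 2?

Using Dijkstra's algorithm from vertex 3:
Shortest path: 3 -> 2
Total weight: 7 = 7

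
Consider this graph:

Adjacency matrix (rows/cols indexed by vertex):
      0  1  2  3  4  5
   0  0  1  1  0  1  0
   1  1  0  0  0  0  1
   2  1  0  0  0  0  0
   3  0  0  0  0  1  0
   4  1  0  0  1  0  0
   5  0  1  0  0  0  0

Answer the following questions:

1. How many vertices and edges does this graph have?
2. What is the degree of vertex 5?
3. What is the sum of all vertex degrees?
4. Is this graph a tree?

Count: 6 vertices, 5 edges.
Vertex 5 has neighbors [1], degree = 1.
Handshaking lemma: 2 * 5 = 10.
A graph is a tree iff it is connected and has exactly n-1 edges. This graph is connected (all 6 vertices in one component) and has 6-1 = 5 edges. It is a tree.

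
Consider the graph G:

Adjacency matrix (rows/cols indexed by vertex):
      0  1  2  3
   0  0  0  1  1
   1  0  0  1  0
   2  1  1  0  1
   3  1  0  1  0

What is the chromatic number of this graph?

The graph has a maximum clique of size 3 (lower bound on chromatic number).
A valid 3-coloring: {0: 1, 1: 1, 2: 0, 3: 2}.
Chromatic number = 3.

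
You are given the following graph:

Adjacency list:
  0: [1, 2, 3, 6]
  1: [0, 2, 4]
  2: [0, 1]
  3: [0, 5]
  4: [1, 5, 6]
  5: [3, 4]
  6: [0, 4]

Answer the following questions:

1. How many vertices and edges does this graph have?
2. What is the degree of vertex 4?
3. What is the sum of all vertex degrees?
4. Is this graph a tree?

Count: 7 vertices, 9 edges.
Vertex 4 has neighbors [1, 5, 6], degree = 3.
Handshaking lemma: 2 * 9 = 18.
A tree on 7 vertices has 6 edges. This graph has 9 edges (3 extra). Not a tree.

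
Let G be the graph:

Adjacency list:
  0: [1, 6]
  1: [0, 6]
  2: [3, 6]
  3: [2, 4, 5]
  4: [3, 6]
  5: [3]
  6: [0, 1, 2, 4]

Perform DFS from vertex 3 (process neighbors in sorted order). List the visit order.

DFS from vertex 3 (neighbors processed in ascending order):
Visit order: 3, 2, 6, 0, 1, 4, 5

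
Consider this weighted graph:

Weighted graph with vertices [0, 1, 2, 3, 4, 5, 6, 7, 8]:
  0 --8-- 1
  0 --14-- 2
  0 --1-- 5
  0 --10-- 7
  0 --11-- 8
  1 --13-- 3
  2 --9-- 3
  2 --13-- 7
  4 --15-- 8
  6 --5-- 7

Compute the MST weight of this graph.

Applying Kruskal's algorithm (sort edges by weight, add if no cycle):
  Add (0,5) w=1
  Add (6,7) w=5
  Add (0,1) w=8
  Add (2,3) w=9
  Add (0,7) w=10
  Add (0,8) w=11
  Add (1,3) w=13
  Skip (2,7) w=13 (creates cycle)
  Skip (0,2) w=14 (creates cycle)
  Add (4,8) w=15
MST weight = 72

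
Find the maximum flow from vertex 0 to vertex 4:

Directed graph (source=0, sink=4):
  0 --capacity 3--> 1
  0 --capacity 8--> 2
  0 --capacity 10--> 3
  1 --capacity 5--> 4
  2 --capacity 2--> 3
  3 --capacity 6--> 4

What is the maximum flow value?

Computing max flow:
  Flow on (0->1): 3/3
  Flow on (0->2): 2/8
  Flow on (0->3): 4/10
  Flow on (1->4): 3/5
  Flow on (2->3): 2/2
  Flow on (3->4): 6/6
Maximum flow = 9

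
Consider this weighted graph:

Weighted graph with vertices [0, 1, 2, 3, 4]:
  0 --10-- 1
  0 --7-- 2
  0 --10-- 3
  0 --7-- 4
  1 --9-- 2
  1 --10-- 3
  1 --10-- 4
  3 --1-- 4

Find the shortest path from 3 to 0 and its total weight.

Using Dijkstra's algorithm from vertex 3:
Shortest path: 3 -> 4 -> 0
Total weight: 1 + 7 = 8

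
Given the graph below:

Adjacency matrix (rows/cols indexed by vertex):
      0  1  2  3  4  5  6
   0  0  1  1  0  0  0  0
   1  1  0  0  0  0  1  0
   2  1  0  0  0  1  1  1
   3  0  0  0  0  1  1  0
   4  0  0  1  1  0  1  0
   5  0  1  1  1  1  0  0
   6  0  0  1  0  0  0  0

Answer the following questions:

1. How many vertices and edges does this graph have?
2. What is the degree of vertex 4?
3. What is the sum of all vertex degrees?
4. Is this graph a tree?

Count: 7 vertices, 9 edges.
Vertex 4 has neighbors [2, 3, 5], degree = 3.
Handshaking lemma: 2 * 9 = 18.
A tree on 7 vertices has 6 edges. This graph has 9 edges (3 extra). Not a tree.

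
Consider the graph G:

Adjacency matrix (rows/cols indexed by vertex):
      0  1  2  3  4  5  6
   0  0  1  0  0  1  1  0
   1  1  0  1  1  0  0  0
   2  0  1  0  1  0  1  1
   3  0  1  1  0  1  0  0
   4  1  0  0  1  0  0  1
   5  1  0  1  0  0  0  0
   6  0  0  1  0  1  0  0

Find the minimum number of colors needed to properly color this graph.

The graph has a maximum clique of size 3 (lower bound on chromatic number).
A valid 3-coloring: {0: 0, 1: 1, 2: 0, 3: 2, 4: 1, 5: 1, 6: 2}.
Chromatic number = 3.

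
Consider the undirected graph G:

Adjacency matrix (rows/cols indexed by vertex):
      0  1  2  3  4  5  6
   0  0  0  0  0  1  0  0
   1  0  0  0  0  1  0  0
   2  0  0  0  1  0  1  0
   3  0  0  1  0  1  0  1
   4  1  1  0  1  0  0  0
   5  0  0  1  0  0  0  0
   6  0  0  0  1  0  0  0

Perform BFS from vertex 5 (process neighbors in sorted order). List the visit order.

BFS from vertex 5 (neighbors processed in ascending order):
Visit order: 5, 2, 3, 4, 6, 0, 1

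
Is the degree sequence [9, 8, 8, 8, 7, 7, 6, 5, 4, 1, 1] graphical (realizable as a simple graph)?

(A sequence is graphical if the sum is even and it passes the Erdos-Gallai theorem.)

Sum of degrees = 64. Sum is even and passes Erdos-Gallai. The sequence IS graphical.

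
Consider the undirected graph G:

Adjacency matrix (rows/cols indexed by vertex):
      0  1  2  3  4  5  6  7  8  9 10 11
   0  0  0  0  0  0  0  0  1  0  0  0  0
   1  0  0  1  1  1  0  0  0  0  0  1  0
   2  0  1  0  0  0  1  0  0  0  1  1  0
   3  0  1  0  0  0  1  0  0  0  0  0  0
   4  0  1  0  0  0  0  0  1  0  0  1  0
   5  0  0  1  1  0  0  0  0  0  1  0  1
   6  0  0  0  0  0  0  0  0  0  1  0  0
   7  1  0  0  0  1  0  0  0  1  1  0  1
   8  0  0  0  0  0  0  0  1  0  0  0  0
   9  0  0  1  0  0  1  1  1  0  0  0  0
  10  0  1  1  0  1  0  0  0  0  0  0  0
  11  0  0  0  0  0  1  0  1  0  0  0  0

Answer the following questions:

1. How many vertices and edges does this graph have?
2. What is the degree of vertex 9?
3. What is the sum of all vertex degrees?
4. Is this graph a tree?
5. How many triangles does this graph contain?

Count: 12 vertices, 17 edges.
Vertex 9 has neighbors [2, 5, 6, 7], degree = 4.
Handshaking lemma: 2 * 17 = 34.
A tree on 12 vertices has 11 edges. This graph has 17 edges (6 extra). Not a tree.
Number of triangles = 3.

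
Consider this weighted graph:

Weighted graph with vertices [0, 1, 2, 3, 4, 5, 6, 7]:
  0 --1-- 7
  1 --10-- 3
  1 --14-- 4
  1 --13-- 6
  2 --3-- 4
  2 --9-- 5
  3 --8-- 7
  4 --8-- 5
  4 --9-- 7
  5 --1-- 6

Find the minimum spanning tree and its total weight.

Applying Kruskal's algorithm (sort edges by weight, add if no cycle):
  Add (0,7) w=1
  Add (5,6) w=1
  Add (2,4) w=3
  Add (3,7) w=8
  Add (4,5) w=8
  Skip (2,5) w=9 (creates cycle)
  Add (4,7) w=9
  Add (1,3) w=10
  Skip (1,6) w=13 (creates cycle)
  Skip (1,4) w=14 (creates cycle)
MST weight = 40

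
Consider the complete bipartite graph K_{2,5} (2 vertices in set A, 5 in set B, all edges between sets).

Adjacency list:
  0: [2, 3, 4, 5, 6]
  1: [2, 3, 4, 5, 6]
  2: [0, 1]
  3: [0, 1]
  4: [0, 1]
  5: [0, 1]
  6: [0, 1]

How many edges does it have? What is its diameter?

K_{2,5} has 2 * 5 = 10 edges.
Any vertex reaches any opposite-side vertex in 1 step; same-side vertices reach in 2 steps via any opposite-side vertex.
Diameter = 2.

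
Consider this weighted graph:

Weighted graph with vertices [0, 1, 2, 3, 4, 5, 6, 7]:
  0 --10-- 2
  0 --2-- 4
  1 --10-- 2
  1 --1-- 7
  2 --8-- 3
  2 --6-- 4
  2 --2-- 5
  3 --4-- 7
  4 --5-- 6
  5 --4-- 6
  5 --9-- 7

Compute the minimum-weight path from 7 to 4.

Using Dijkstra's algorithm from vertex 7:
Shortest path: 7 -> 1 -> 2 -> 4
Total weight: 1 + 10 + 6 = 17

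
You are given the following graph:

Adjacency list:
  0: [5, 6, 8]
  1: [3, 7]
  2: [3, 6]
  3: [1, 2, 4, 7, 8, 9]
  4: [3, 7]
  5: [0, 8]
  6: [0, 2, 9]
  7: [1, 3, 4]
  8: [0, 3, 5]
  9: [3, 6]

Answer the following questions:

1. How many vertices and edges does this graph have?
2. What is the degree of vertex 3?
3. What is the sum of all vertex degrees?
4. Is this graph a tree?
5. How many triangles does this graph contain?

Count: 10 vertices, 14 edges.
Vertex 3 has neighbors [1, 2, 4, 7, 8, 9], degree = 6.
Handshaking lemma: 2 * 14 = 28.
A tree on 10 vertices has 9 edges. This graph has 14 edges (5 extra). Not a tree.
Number of triangles = 3.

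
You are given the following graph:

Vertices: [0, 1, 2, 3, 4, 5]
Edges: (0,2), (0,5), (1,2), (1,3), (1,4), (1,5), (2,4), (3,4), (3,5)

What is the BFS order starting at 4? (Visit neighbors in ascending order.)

BFS from vertex 4 (neighbors processed in ascending order):
Visit order: 4, 1, 2, 3, 5, 0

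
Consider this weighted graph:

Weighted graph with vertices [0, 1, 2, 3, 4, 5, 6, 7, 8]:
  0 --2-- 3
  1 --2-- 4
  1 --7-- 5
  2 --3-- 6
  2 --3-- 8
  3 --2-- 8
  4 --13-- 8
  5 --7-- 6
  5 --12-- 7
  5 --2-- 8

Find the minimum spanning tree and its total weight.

Applying Kruskal's algorithm (sort edges by weight, add if no cycle):
  Add (0,3) w=2
  Add (1,4) w=2
  Add (3,8) w=2
  Add (5,8) w=2
  Add (2,8) w=3
  Add (2,6) w=3
  Add (1,5) w=7
  Skip (5,6) w=7 (creates cycle)
  Add (5,7) w=12
  Skip (4,8) w=13 (creates cycle)
MST weight = 33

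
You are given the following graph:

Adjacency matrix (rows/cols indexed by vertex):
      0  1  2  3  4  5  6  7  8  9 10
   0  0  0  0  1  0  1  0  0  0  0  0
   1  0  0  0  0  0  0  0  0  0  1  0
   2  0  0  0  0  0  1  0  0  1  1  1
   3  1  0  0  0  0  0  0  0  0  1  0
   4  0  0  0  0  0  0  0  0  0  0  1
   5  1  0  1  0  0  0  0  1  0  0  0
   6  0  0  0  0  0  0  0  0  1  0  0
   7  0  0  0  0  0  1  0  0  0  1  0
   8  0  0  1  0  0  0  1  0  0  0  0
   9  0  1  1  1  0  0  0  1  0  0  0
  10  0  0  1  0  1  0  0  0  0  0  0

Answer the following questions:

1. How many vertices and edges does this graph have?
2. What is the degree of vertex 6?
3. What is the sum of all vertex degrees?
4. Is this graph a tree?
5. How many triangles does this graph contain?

Count: 11 vertices, 12 edges.
Vertex 6 has neighbors [8], degree = 1.
Handshaking lemma: 2 * 12 = 24.
A tree on 11 vertices has 10 edges. This graph has 12 edges (2 extra). Not a tree.
Number of triangles = 0.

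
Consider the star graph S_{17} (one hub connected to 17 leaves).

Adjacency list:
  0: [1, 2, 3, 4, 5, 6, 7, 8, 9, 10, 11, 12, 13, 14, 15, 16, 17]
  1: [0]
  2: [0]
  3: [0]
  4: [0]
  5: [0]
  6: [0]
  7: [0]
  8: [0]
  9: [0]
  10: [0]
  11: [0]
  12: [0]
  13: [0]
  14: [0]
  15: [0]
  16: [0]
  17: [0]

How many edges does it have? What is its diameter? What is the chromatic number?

Star graph S_{17}: the hub connects to all 17 leaves.
Edges = 17.
Diameter = 2 (any leaf to hub is 1, leaf to leaf through hub is 2).
Star graphs are bipartite (hub vs leaves), so chromatic number = 2.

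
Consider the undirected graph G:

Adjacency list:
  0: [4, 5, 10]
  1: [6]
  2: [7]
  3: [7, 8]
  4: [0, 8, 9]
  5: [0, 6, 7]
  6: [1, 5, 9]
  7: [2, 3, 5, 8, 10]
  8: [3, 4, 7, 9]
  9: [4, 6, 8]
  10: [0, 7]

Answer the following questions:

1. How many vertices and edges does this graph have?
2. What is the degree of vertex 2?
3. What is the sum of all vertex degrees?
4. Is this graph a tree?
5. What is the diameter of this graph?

Count: 11 vertices, 15 edges.
Vertex 2 has neighbors [7], degree = 1.
Handshaking lemma: 2 * 15 = 30.
A tree on 11 vertices has 10 edges. This graph has 15 edges (5 extra). Not a tree.
Diameter (longest shortest path) = 4.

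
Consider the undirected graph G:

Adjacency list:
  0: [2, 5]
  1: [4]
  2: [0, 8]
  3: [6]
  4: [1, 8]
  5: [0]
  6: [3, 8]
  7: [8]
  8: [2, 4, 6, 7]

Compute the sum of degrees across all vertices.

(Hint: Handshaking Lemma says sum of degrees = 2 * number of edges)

Count edges: 8 edges.
By Handshaking Lemma: sum of degrees = 2 * 8 = 16.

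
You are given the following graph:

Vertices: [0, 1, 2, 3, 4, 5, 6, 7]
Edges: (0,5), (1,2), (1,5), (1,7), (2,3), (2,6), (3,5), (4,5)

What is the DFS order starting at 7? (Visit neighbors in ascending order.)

DFS from vertex 7 (neighbors processed in ascending order):
Visit order: 7, 1, 2, 3, 5, 0, 4, 6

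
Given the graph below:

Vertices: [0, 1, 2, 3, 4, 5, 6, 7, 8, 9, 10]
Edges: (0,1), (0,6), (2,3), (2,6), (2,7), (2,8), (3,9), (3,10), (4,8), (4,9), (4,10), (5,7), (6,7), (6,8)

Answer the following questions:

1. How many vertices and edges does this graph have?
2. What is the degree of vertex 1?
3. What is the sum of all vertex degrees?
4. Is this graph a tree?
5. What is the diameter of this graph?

Count: 11 vertices, 14 edges.
Vertex 1 has neighbors [0], degree = 1.
Handshaking lemma: 2 * 14 = 28.
A tree on 11 vertices has 10 edges. This graph has 14 edges (4 extra). Not a tree.
Diameter (longest shortest path) = 5.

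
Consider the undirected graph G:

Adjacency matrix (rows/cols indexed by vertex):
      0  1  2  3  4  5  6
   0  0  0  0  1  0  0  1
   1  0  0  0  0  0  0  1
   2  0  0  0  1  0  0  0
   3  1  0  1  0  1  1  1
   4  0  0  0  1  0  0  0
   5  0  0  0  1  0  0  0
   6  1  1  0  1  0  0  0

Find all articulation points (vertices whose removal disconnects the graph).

An articulation point is a vertex whose removal disconnects the graph.
Articulation points: [3, 6]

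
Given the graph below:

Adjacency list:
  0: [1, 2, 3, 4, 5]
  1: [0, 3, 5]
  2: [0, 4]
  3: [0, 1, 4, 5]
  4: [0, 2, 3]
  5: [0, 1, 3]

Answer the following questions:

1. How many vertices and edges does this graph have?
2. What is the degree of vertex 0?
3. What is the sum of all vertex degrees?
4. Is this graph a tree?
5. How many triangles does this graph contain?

Count: 6 vertices, 10 edges.
Vertex 0 has neighbors [1, 2, 3, 4, 5], degree = 5.
Handshaking lemma: 2 * 10 = 20.
A tree on 6 vertices has 5 edges. This graph has 10 edges (5 extra). Not a tree.
Number of triangles = 6.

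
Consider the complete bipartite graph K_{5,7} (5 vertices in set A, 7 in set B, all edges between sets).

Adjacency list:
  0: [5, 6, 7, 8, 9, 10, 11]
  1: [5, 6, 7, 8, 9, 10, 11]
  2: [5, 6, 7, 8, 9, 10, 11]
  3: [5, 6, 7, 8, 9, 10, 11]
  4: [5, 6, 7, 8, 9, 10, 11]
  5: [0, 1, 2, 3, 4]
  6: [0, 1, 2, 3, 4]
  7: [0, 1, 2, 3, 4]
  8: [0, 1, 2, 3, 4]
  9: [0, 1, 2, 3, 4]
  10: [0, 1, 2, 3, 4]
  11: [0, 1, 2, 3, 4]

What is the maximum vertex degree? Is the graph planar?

Set-A vertices have degree 7; set-B vertices have degree 5. Maximum degree = max(5,7) = 7.
K_{5,7} contains K_{3,3} as a subgraph (since both sides have >= 3 vertices); by Kuratowski's theorem it is not planar.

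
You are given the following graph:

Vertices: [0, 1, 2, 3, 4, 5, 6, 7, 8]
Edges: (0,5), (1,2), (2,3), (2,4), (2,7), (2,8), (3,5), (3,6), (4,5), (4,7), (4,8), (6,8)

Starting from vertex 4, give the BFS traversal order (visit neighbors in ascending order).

BFS from vertex 4 (neighbors processed in ascending order):
Visit order: 4, 2, 5, 7, 8, 1, 3, 0, 6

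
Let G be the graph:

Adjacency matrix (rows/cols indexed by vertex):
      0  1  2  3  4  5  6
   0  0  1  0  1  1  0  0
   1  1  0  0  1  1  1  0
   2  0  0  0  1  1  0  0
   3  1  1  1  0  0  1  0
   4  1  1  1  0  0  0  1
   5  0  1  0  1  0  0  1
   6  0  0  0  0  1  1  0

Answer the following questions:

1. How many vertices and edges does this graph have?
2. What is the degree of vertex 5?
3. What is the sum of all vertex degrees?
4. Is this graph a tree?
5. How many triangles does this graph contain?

Count: 7 vertices, 11 edges.
Vertex 5 has neighbors [1, 3, 6], degree = 3.
Handshaking lemma: 2 * 11 = 22.
A tree on 7 vertices has 6 edges. This graph has 11 edges (5 extra). Not a tree.
Number of triangles = 3.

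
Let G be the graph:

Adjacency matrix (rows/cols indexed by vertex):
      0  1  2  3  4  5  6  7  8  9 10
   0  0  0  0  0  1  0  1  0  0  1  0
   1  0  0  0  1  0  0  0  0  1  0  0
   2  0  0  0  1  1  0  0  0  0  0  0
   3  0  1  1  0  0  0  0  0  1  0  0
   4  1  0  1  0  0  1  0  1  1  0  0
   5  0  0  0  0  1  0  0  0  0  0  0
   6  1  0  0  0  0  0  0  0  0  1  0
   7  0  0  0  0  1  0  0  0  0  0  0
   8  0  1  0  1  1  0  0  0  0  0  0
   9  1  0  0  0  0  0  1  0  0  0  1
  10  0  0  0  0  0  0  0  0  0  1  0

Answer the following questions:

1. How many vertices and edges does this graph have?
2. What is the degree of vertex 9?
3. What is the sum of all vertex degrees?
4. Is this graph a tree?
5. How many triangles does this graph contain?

Count: 11 vertices, 13 edges.
Vertex 9 has neighbors [0, 6, 10], degree = 3.
Handshaking lemma: 2 * 13 = 26.
A tree on 11 vertices has 10 edges. This graph has 13 edges (3 extra). Not a tree.
Number of triangles = 2.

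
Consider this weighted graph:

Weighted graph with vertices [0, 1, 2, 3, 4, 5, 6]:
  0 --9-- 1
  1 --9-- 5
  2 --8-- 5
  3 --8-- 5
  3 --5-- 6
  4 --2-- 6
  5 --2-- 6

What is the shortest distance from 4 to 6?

Using Dijkstra's algorithm from vertex 4:
Shortest path: 4 -> 6
Total weight: 2 = 2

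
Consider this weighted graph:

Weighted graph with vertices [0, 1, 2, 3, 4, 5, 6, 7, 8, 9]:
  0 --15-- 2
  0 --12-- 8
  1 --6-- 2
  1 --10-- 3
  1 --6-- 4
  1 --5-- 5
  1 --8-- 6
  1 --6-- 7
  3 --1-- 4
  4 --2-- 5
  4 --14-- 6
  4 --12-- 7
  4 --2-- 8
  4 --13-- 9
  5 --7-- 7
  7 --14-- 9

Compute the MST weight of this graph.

Applying Kruskal's algorithm (sort edges by weight, add if no cycle):
  Add (3,4) w=1
  Add (4,5) w=2
  Add (4,8) w=2
  Add (1,5) w=5
  Add (1,7) w=6
  Add (1,2) w=6
  Skip (1,4) w=6 (creates cycle)
  Skip (5,7) w=7 (creates cycle)
  Add (1,6) w=8
  Skip (1,3) w=10 (creates cycle)
  Add (0,8) w=12
  Skip (4,7) w=12 (creates cycle)
  Add (4,9) w=13
  Skip (4,6) w=14 (creates cycle)
  Skip (7,9) w=14 (creates cycle)
  Skip (0,2) w=15 (creates cycle)
MST weight = 55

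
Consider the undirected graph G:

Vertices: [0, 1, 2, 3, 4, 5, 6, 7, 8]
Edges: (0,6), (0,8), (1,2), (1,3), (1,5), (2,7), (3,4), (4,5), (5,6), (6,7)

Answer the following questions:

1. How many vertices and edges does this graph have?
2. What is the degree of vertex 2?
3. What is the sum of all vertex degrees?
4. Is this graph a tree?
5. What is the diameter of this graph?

Count: 9 vertices, 10 edges.
Vertex 2 has neighbors [1, 7], degree = 2.
Handshaking lemma: 2 * 10 = 20.
A tree on 9 vertices has 8 edges. This graph has 10 edges (2 extra). Not a tree.
Diameter (longest shortest path) = 5.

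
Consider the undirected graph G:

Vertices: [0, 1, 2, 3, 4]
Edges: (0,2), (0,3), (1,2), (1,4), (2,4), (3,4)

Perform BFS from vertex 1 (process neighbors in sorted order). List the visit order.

BFS from vertex 1 (neighbors processed in ascending order):
Visit order: 1, 2, 4, 0, 3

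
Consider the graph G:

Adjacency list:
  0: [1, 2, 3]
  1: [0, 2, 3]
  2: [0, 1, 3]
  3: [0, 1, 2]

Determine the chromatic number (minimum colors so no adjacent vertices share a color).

The graph has a maximum clique of size 4 (lower bound on chromatic number).
A valid 4-coloring: {0: 0, 1: 1, 2: 2, 3: 3}.
Chromatic number = 4.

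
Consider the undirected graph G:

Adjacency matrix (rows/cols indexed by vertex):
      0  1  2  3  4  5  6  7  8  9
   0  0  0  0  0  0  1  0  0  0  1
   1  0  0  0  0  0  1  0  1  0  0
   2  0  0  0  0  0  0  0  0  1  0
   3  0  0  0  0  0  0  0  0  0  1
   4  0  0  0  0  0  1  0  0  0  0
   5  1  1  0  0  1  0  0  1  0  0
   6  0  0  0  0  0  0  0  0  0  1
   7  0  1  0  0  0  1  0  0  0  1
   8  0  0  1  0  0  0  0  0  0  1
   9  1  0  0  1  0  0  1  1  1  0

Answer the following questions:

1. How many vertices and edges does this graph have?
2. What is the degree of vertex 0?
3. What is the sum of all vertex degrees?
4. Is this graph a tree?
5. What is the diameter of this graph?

Count: 10 vertices, 11 edges.
Vertex 0 has neighbors [5, 9], degree = 2.
Handshaking lemma: 2 * 11 = 22.
A tree on 10 vertices has 9 edges. This graph has 11 edges (2 extra). Not a tree.
Diameter (longest shortest path) = 5.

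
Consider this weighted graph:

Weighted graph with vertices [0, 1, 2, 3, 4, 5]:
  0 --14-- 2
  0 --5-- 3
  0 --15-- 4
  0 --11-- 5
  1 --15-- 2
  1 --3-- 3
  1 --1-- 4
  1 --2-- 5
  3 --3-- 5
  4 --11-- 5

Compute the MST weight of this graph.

Applying Kruskal's algorithm (sort edges by weight, add if no cycle):
  Add (1,4) w=1
  Add (1,5) w=2
  Add (1,3) w=3
  Skip (3,5) w=3 (creates cycle)
  Add (0,3) w=5
  Skip (0,5) w=11 (creates cycle)
  Skip (4,5) w=11 (creates cycle)
  Add (0,2) w=14
  Skip (0,4) w=15 (creates cycle)
  Skip (1,2) w=15 (creates cycle)
MST weight = 25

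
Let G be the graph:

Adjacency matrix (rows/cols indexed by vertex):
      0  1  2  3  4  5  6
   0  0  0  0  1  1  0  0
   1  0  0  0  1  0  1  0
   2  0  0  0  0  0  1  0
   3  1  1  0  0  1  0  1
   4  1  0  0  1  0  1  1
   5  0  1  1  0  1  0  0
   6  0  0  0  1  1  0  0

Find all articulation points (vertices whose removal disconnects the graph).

An articulation point is a vertex whose removal disconnects the graph.
Articulation points: [5]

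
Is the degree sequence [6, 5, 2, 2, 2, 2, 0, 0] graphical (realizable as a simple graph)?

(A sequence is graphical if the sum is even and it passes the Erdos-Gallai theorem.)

Sum of degrees = 19. Sum is odd, so the sequence is NOT graphical.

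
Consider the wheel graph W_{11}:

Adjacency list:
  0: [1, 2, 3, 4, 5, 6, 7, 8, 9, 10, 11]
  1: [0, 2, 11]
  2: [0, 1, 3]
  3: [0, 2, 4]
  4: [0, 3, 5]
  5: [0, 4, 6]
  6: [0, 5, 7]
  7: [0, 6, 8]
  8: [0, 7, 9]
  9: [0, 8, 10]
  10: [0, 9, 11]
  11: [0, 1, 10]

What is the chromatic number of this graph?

W_{11} = C_{11} plus a hub adjacent to every cycle vertex.
The outer cycle needs 3 colors (odd cycle); the hub is adjacent to all of them so needs a fresh color.
Chromatic number = 3 + 1 = 4.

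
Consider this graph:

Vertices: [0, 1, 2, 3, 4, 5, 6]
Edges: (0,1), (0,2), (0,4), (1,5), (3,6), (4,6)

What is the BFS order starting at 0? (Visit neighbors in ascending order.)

BFS from vertex 0 (neighbors processed in ascending order):
Visit order: 0, 1, 2, 4, 5, 6, 3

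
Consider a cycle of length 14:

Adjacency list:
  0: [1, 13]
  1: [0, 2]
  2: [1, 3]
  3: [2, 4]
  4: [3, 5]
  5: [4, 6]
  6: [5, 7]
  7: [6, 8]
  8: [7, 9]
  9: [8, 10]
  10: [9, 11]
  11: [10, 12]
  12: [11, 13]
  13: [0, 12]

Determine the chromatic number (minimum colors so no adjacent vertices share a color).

This is an even cycle (C_14). Even cycles are bipartite.
Chromatic number = 2.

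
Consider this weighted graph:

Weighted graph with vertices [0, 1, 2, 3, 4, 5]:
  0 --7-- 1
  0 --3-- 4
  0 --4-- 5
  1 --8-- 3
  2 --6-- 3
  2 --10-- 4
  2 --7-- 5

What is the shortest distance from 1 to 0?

Using Dijkstra's algorithm from vertex 1:
Shortest path: 1 -> 0
Total weight: 7 = 7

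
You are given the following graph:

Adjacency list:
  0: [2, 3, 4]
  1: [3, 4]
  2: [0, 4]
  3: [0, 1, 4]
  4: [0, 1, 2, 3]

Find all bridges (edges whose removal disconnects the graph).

No bridges found. The graph is 2-edge-connected (no single edge removal disconnects it).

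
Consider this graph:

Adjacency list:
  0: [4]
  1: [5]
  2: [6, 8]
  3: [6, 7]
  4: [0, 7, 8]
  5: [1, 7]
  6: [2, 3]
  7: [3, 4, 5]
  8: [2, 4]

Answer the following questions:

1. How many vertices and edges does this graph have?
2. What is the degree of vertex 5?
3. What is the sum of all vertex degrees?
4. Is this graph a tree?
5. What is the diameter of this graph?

Count: 9 vertices, 9 edges.
Vertex 5 has neighbors [1, 7], degree = 2.
Handshaking lemma: 2 * 9 = 18.
A tree on 9 vertices has 8 edges. This graph has 9 edges (1 extra). Not a tree.
Diameter (longest shortest path) = 5.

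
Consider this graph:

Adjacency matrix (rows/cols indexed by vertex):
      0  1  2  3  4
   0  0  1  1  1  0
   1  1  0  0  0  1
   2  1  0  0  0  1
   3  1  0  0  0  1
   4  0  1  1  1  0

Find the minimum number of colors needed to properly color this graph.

The graph has a maximum clique of size 2 (lower bound on chromatic number).
A valid 2-coloring: {0: 0, 1: 1, 2: 1, 3: 1, 4: 0}.
Chromatic number = 2.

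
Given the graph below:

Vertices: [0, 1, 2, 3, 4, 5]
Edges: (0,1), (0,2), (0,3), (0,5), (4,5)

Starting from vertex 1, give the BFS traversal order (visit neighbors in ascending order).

BFS from vertex 1 (neighbors processed in ascending order):
Visit order: 1, 0, 2, 3, 5, 4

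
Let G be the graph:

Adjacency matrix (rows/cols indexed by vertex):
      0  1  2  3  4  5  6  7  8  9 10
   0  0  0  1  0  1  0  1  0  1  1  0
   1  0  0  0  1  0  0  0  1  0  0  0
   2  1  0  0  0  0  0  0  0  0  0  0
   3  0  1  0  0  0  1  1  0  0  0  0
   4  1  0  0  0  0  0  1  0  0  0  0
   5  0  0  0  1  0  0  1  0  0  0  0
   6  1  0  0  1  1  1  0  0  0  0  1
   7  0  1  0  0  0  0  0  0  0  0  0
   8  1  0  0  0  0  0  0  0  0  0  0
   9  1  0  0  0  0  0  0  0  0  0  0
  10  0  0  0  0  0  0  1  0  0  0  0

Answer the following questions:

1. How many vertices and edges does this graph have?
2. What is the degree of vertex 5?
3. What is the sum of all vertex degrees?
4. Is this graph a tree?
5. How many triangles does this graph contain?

Count: 11 vertices, 12 edges.
Vertex 5 has neighbors [3, 6], degree = 2.
Handshaking lemma: 2 * 12 = 24.
A tree on 11 vertices has 10 edges. This graph has 12 edges (2 extra). Not a tree.
Number of triangles = 2.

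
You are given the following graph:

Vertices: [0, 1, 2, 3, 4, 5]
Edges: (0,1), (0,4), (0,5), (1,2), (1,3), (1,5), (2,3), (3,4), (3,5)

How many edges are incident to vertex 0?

Vertex 0 has neighbors [1, 4, 5], so deg(0) = 3.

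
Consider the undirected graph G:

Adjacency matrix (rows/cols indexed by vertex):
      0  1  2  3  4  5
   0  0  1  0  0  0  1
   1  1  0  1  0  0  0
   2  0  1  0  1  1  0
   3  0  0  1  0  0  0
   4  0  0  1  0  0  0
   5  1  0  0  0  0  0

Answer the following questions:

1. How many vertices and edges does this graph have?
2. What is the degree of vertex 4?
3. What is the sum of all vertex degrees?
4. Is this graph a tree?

Count: 6 vertices, 5 edges.
Vertex 4 has neighbors [2], degree = 1.
Handshaking lemma: 2 * 5 = 10.
A graph is a tree iff it is connected and has exactly n-1 edges. This graph is connected (all 6 vertices in one component) and has 6-1 = 5 edges. It is a tree.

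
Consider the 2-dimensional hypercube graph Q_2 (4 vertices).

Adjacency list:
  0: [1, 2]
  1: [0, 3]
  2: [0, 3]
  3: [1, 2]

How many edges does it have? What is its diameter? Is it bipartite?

The 2-dimensional hypercube Q_2 has 4 vertices and each vertex has degree 2.
Total edges = 4 * 2 / 2 = 4.
Diameter = 2 (max Hamming distance between binary labels).
Hypercubes are bipartite (partition by parity of binary representation).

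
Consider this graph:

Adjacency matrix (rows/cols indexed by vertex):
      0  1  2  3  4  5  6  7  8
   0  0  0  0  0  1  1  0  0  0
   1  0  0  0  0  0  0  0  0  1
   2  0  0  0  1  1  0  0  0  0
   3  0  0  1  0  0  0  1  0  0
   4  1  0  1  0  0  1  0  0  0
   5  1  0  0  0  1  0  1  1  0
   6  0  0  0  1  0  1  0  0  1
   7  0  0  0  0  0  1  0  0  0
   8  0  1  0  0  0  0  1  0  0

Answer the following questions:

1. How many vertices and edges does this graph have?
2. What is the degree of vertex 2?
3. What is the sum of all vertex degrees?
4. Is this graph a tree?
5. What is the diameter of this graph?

Count: 9 vertices, 10 edges.
Vertex 2 has neighbors [3, 4], degree = 2.
Handshaking lemma: 2 * 10 = 20.
A tree on 9 vertices has 8 edges. This graph has 10 edges (2 extra). Not a tree.
Diameter (longest shortest path) = 4.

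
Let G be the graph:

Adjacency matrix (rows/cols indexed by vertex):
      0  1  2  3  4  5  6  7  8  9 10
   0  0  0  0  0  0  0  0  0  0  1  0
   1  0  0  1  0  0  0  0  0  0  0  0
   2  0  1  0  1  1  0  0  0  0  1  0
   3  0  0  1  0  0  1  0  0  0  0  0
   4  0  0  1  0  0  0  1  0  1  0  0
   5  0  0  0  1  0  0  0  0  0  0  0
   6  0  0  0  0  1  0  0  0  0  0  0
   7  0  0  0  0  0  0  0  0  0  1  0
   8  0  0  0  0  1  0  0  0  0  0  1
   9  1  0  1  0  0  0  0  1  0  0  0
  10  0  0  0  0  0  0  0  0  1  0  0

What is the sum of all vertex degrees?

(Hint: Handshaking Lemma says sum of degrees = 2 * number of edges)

Count edges: 10 edges.
By Handshaking Lemma: sum of degrees = 2 * 10 = 20.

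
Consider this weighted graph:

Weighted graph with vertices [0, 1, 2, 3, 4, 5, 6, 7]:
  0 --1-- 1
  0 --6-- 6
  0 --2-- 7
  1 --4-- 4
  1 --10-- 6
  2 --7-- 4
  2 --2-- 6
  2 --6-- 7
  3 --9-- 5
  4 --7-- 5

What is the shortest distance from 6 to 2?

Using Dijkstra's algorithm from vertex 6:
Shortest path: 6 -> 2
Total weight: 2 = 2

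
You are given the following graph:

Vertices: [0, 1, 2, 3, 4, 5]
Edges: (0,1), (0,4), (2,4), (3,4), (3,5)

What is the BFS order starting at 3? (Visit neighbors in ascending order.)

BFS from vertex 3 (neighbors processed in ascending order):
Visit order: 3, 4, 5, 0, 2, 1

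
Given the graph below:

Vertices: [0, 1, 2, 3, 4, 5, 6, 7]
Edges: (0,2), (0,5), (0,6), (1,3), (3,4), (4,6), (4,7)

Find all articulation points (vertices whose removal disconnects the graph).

An articulation point is a vertex whose removal disconnects the graph.
Articulation points: [0, 3, 4, 6]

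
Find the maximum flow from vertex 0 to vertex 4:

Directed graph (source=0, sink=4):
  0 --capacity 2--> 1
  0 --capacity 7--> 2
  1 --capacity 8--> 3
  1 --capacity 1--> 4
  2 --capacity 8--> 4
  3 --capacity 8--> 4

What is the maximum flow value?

Computing max flow:
  Flow on (0->1): 2/2
  Flow on (0->2): 7/7
  Flow on (1->3): 1/8
  Flow on (1->4): 1/1
  Flow on (2->4): 7/8
  Flow on (3->4): 1/8
Maximum flow = 9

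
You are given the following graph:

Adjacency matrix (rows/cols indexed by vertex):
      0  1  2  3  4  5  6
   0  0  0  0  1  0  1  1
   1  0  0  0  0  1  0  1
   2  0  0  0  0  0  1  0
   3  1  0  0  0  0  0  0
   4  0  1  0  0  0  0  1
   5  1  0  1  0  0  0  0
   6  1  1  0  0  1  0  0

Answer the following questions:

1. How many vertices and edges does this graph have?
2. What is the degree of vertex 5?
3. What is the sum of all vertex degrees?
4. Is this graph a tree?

Count: 7 vertices, 7 edges.
Vertex 5 has neighbors [0, 2], degree = 2.
Handshaking lemma: 2 * 7 = 14.
A tree on 7 vertices has 6 edges. This graph has 7 edges (1 extra). Not a tree.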